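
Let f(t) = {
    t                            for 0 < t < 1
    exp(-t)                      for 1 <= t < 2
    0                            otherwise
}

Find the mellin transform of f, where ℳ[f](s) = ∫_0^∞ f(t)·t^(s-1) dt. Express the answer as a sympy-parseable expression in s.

treat the 2 regions marked off by 1 separately and sum
the [0, 1) slice contributes ∫ t·t^(s-1) dt
over [1, 2), the kernel integral of exp(-t) enters the sum

((s + 1)*uppergamma(s, 1) - (s + 1)*uppergamma(s, 2) + 1)/(s + 1)
  Re(s) > -1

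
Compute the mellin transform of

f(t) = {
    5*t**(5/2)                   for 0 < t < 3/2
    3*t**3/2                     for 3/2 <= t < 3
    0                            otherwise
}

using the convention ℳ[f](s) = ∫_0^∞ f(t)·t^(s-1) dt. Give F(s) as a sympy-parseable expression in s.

(3*3**(s + 3)*(2*s + 5) + 20*(3/2)**(s + 5/2)*(s + 3) - 3*(3/2)**(s + 3)*(2*s + 5))/(2*(s + 3)*(2*s + 5))
  Re(s) > -5/2

the 2 pieces separated at 3/2 each add one integral
segment [0, 3/2) carries 5*t**(5/2); integrate it
∫ over [3/2, 3) of 3*t**3/2·t^(s-1) joins the sum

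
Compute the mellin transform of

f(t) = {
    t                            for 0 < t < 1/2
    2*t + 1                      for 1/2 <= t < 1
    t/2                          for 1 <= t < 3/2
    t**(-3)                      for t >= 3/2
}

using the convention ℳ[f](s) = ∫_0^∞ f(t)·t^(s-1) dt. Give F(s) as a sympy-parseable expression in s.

(270*2**s*s**2 - 702*2**s*s - 324*2**s + 49*3**s*s**2 - 275*3**s*s - 162*s**2 + 378*s + 324)/(108*2**s*s*(s**2 - 2*s - 3))
  -1 < Re(s) < 3

treat the 4 regions marked off by 1/2, 1, 3/2 separately and sum
segment [0, 1/2) carries t; integrate it
∫ over [1/2, 1) of (2*t + 1)·t^(s-1) joins the sum
on [1, 3/2): add ∫ t/2·t^(s-1) dt
over [3/2, ∞), the kernel integral of t**(-3) enters the sum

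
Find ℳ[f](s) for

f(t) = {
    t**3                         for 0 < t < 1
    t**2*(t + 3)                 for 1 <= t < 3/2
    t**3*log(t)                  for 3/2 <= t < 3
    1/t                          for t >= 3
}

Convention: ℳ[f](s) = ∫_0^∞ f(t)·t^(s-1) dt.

strip the shared t-power: t on [0, 1); t + 3 on [1, 3/2); t*log(t) on [3/2, 3); …
cuts at 1, 3/2, 3: linearity sums the 4 kernel integrals
the [0, 1) slice contributes ∫ t**3·t^(s-1) dt
[1, 3/2) adds the kernel integral of t**2*(t + 3)
on [3/2, 3): add ∫ t**3*log(t)·t^(s-1) dt
the [3, ∞) slice contributes ∫ 1/t·t^(s-1) dt

2**(-s - 2)*(-162*2**(s + 2)*(s - 1)*(s + 2)*(2*s + (s + 2)**2 + 5) - 162*2**(s + 2)*(s - 1)*(2*s + (s + 2)**2 + 5) - 81*3**(s + 2)*(s - 1)*(s + 2)**2*(s + 3)*log(3) + 81*3**(s + 2)*(s - 1)*(s + 2)**2*(s + 3)*log(2) - 81*3**(s + 2)*(s - 1)*(s + 2)*(s + 3)*log(3) + 81*3**(s + 2)*(s - 1)*(s + 2)*(s + 3)*log(2) + 81*3**(s + 2)*(s - 1)*(s + 2)*(s + 3) + 243*3**(s + 2)*(s - 1)*(s + 2)*(2*s + (s + 2)**2 + 5) + 162*3**(s + 2)*(s - 1)*(2*s + (s + 2)**2 + 5) + 162*6**(s + 2)*(s - 1)*(s + 2)**2*(s + 3)*log(3) - 162*6**(s + 2)*(s - 1)*(s + 2)*(s + 3) + 162*6**(s + 2)*(s - 1)*(s + 2)*(s + 3)*log(3) - 2*6**(s + 2)*(s + 2)*(s + 3)*(2*s + (s + 2)**2 + 5))/(54*(s - 1)*(s + 2)*(s + 3)*(2*s + (s + 2)**2 + 5))
  -3 < Re(s) < 1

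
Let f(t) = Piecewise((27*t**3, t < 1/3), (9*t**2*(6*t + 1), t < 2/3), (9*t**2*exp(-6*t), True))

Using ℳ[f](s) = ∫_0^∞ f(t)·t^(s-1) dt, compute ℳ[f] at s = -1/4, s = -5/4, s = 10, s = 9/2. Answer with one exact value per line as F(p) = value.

F(-1/4) = -72*3**(1/4)/77 + 6**(1/4)*uppergamma(7/4, 4)/4 + 312*2**(3/4)*3**(1/4)/77
F(-5/4) = -40*3**(1/4)/7 + 3*6**(1/4)*uppergamma(3/4, 4)/2 + 76*2**(3/4)*3**(1/4)/7
F(10) = 9253/341172 + 8505425*exp(-4)/944784
F(9/2) = sqrt(3)*(sqrt(2)*(2027025*sqrt(pi)*exp(4)*erfc(2) + 164563620)/388177920 + (-458752 + 70254592*sqrt(2))*exp(4)/388177920)*exp(-4)

remove the common scale on t first: t**3 on [0, 1); t**2*(2*t + 1) on [1, 2); t**2*exp(-2*t) on [2, ∞)
back out the shared t-power: t on [0, 1); 2*t + 1 on [1, 2); exp(-2*t) on [2, ∞)
split f at 1/3, 2/3: ℳ[f](s) collects 3 kernel integrals
[0, 1/3) adds the kernel integral of 27*t**3
on [1/3, 2/3) integrate f = 9*t**2*(6*t + 1) against the kernel
for t in [2/3, ∞): the term is ∫ 9*t**2*exp(-6*t)·t^(s-1)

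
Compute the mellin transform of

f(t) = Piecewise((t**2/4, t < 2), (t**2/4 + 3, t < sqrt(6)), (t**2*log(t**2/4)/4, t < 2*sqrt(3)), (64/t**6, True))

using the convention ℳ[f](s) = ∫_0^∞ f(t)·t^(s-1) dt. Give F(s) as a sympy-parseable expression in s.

2**(s/2)*(-81*2**(s/2)*s*(s/2 - 3)*(s**2/4 + s + 1) - 162*2**(s/2)*(s/2 - 3)*(s**2/4 + s + 1) - 81*3**(s/2)*s**2*(s/2 - 3)*(s/2 + 1)*log(3)/4 + 81*3**(s/2)*s**2*(s/2 - 3)*(s/2 + 1)*log(2)/4 - 81*3**(s/2)*s*(s/2 - 3)*(s/2 + 1)*log(3)/2 + 81*3**(s/2)*s*(s/2 - 3)*(s/2 + 1)*log(2)/2 + 81*3**(s/2)*s*(s/2 - 3)*(s/2 + 1)/2 + 243*3**(s/2)*s*(s/2 - 3)*(s**2/4 + s + 1)/2 + 162*3**(s/2)*(s/2 - 3)*(s**2/4 + s + 1) + 81*6**(s/2)*s**2*(s/2 - 3)*(s/2 + 1)*log(3)/2 - 81*6**(s/2)*s*(s/2 - 3)*(s/2 + 1) + 81*6**(s/2)*s*(s/2 - 3)*(s/2 + 1)*log(3) - 6**(s/2)*s*(s/2 + 1)*(s**2/4 + s + 1))/(54*s*(s/2 - 3)*(s/2 + 1)*(s**2/4 + s + 1))
  -2 < Re(s) < 6

strip the common scale on t: t**2 on [0, 1); t**2 + 3 on [1, sqrt(6)/2); t**2*log(t**2) on [sqrt(6)/2, sqrt(3)); …
the power substitution comes off first: t on [0, 1); t + 3 on [1, 3/2); t*log(t) on [3/2, 3); …
the 4 pieces separated at 2, sqrt(6), 2*sqrt(3) each add one integral
on [0, 2) integrate f = t**2/4 against the kernel
piece [2, sqrt(6)): integrate (t**2/4 + 3) against the kernel
piece [sqrt(6), 2*sqrt(3)): integrate t**2*log(t**2/4)/4 against the kernel
between 2*sqrt(3) and ∞ the integrand is 64/t**6·t^(s-1)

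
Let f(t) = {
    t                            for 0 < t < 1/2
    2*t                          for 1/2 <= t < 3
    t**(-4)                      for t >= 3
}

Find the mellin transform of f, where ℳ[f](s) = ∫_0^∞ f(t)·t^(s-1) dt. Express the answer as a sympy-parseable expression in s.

(970*6**s*s - 3890*6**s - 81*s + 324)/(162*2**s*(s**2 - 3*s - 4))
  -1 < Re(s) < 4

f breaks at 1/2, 3 into 3 integrals to sum
segment 0 to 1/2 holds t; add its integral
on [1/2, 3) integrate f = 2*t against the kernel
on [3, ∞) integrate f = t**(-4) against the kernel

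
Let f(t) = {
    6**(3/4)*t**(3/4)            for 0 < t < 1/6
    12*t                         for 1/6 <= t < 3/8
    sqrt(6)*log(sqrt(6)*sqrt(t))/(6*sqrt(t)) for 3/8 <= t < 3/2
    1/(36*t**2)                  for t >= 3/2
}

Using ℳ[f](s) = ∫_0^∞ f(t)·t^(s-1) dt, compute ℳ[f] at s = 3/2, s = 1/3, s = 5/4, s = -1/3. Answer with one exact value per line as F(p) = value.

back out the common scale on t: 3**(3/4)*t**(3/4) on [0, 1/3); 6*t on [1/3, 3/4); sqrt(3)*log(sqrt(3)*sqrt(t))/(3*sqrt(t)) on [3/4, 3); …
invert the common scale on t to get t**(3/4) on [0, 1); 2*t on [1, 9/4); log(sqrt(t))/sqrt(t) on [9/4, 9); …
peel off the power substitution: t**(3/2) on [0, 1); 2*t**2 on [1, 3/2); log(t)/t on [3/2, 3); …
slice at 1/6, 3/8, 3/2, transform all 4 pieces, and sum them
on [0, 1/6): add ∫ 6**(3/4)*t**(3/4)·t^(s-1) dt
for t in [1/6, 3/8): the term is ∫ 12*t·t^(s-1)
piece [3/8, 3/2): integrate sqrt(6)*log(sqrt(6)*sqrt(t))/(6*sqrt(t)) against the kernel
on [3/2, ∞) integrate f = 1/(36*t**2) against the kernel

F(3/2) = sqrt(6)*(405*log(2) + 542 + 1215*log(3))/6480
F(1/3) = -809*12**(1/3)/270 + log(3**(-12**(1/3) + 2*3**(1/3))/2**(2*3**(1/3))) - 5*6**(2/3)/52 + 123*3**(1/3)/16
F(5/4) = 2**(1/4)*3**(3/4)*(-136*sqrt(6) - 21*sqrt(2) + log(2**(108*sqrt(3))*3**(-108*sqrt(3) + 216*sqrt(6))) + 315*sqrt(3))/1944
F(-1/3) = -3*6**(1/3)/5 - 8*3**(2/3)*log(2)/15 - 2*18**(1/3)*log(3)/15 - 1109*18**(1/3)/14175 + 8*3**(2/3)*log(3)/15 + 241*3**(2/3)/50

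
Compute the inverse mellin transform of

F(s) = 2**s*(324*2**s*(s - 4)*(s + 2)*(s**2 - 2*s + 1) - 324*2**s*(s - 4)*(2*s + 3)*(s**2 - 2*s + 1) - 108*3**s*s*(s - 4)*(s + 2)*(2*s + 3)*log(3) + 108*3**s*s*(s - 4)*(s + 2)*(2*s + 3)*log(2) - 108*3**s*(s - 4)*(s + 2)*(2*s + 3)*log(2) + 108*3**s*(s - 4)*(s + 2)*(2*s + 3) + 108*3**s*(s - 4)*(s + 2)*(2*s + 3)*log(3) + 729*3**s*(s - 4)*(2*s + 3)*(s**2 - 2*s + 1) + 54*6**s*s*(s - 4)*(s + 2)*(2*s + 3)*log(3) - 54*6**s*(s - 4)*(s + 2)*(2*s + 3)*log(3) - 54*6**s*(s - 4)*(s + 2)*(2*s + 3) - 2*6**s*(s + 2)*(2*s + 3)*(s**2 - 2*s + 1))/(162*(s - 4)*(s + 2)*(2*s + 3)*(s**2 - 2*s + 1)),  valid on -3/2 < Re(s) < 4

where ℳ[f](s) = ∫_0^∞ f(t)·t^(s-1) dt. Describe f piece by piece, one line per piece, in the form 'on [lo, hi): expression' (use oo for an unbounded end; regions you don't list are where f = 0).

strip the common scale on t: sqrt(2)*t**(3/2)/4 on [0, 2); t**2/2 on [2, 3); 2*log(t/2)/t on [3, 6); …
the common scale on t comes off first: t**(3/2) on [0, 1); 2*t**2 on [1, 3/2); log(t)/t on [3/2, 3); …
slice at 4, 6, 12, transform all 4 pieces, and sum them
on [0, 4): add ∫ t**(3/2)/8·t^(s-1) dt
∫ t**2/8·t^(s-1) over [4, 6)
∫ over [6, 12) of 4*log(t/4)/t·t^(s-1) joins the sum
segment 12 to ∞ holds 256/t**4; add its integral

on [0, 4): t**(3/2)/8
on [4, 6): t**2/8
on [6, 12): 4*log(t/4)/t
on [12, oo): 256/t**4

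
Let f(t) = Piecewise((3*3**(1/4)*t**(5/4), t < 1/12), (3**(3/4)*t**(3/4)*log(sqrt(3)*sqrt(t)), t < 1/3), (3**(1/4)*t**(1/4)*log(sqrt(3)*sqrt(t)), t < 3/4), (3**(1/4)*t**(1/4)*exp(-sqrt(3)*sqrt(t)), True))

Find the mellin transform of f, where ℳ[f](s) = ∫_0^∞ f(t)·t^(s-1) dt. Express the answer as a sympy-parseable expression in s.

reversing the common scale on t: t**(5/4) on [0, 1/4); t**(3/4)*log(sqrt(t)) on [1/4, 1); t**(1/4)*log(sqrt(t)) on [1, 9/4); …
invert the power substitution to get t**(5/2) on [0, 1/2); t**(3/2)*log(t) on [1/2, 1); sqrt(t)*log(t) on [1, 3/2); …
back out the shared t-power: t**2 on [0, 1/2); t*log(t) on [1/2, 1); log(t) on [1, 3/2); …
treat the 4 regions marked off by 1/12, 1/3, 3/4 separately and sum
over [0, 1/12), the kernel integral of 3*3**(1/4)*t**(5/4) enters the sum
for t in [1/12, 1/3): the term is ∫ 3**(3/4)*t**(3/4)*log(sqrt(3)*sqrt(t))·t^(s-1)
piece [1/3, 3/4): integrate 3**(1/4)*t**(1/4)*log(sqrt(3)*sqrt(t)) against the kernel
over [3/4, ∞), the kernel integral of 3**(1/4)*t**(1/4)*exp(-sqrt(3)*sqrt(t)) enters the sum

2**(-2*s - 1/2)*(2**(2*s + 3/2)*(4*s + 1)**2*(4*s + 5)*(16*s + (4*s + 1)**2 + 8)*uppergamma(2*s + 1/2, 3/2) + 2**(2*s + 7/2)*(-4*s - 5)*(4*s + 1)**2 + 2**(2*s + 7/2)*(4*s + 5)*(16*s + (4*s + 1)**2 + 8) + 3**(2*s + 1/2)*(4*s + 1)*(4*s + 5)*(-4*log(2) + 4*log(3))*(16*s + (4*s + 1)**2 + 8) - 8*3**(2*s + 1/2)*(4*s + 5)*(16*s + (4*s + 1)**2 + 8) + (4*s + 1)**3*(4*s + 5)*log(4) + 4*(4*s + 1)**2*(4*s + 5)*log(2) + (4*s + 1)**2*(16*s + 20) + (4*s + 1)**2*(16*s + (4*s + 1)**2 + 8))/(3**s*(4*s + 1)**2*(4*s + 5)*(16*s + (4*s + 1)**2 + 8))
  Re(s) > -5/4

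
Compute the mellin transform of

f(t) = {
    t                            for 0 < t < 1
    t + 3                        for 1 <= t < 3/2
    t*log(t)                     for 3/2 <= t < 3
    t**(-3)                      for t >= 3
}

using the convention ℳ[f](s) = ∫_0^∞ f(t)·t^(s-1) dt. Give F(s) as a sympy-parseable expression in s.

treat the 4 regions marked off by 1, 3/2, 3 separately and sum
piece [0, 1): integrate t against the kernel
for t in [1, 3/2): the term is ∫ (t + 3)·t^(s-1)
over [3/2, 3), the kernel integral of t*log(t) enters the sum
segment [3, ∞) carries t**(-3); integrate it

(-162*2**s*s*(s - 3)*(s**2 + 2*s + 1) - 162*2**s*(s - 3)*(s**2 + 2*s + 1) - 81*3**s*s**2*(s - 3)*(s + 1)*log(3) + 81*3**s*s**2*(s - 3)*(s + 1)*log(2) - 81*3**s*s*(s - 3)*(s + 1)*log(3) + 81*3**s*s*(s - 3)*(s + 1)*log(2) + 81*3**s*s*(s - 3)*(s + 1) + 243*3**s*s*(s - 3)*(s**2 + 2*s + 1) + 162*3**s*(s - 3)*(s**2 + 2*s + 1) + 162*6**s*s**2*(s - 3)*(s + 1)*log(3) - 162*6**s*s*(s - 3)*(s + 1) + 162*6**s*s*(s - 3)*(s + 1)*log(3) - 2*6**s*s*(s + 1)*(s**2 + 2*s + 1))/(54*2**s*s*(s - 3)*(s + 1)*(s**2 + 2*s + 1))
  -1 < Re(s) < 3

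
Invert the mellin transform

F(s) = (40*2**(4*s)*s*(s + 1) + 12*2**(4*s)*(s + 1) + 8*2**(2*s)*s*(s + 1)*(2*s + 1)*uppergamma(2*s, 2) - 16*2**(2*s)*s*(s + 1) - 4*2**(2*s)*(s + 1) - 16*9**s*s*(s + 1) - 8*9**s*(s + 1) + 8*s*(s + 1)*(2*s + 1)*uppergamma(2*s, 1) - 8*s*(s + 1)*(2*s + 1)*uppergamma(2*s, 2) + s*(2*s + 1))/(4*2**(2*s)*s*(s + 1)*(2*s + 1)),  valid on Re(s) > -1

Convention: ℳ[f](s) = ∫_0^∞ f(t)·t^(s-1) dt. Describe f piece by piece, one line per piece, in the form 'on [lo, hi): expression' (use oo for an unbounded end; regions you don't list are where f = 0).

reversing the power substitution: t**2 on [0, 1/2); exp(-2*t) on [1/2, 1); t + 1 on [1, 3/2); …
integrate the 5 segments split at 1/4, 1, 9/4, 4, then add the results
∫ t·t^(s-1) over [0, 1/4)
∫ over [1/4, 1) of exp(-2*sqrt(t))·t^(s-1) joins the sum
∫ (sqrt(t) + 1)·t^(s-1) over [1, 9/4)
for t in [9/4, 4): the term is ∫ (sqrt(t) + 3)·t^(s-1)
segment 4 to ∞ holds exp(-sqrt(t)); add its integral

on [0, 1/4): t
on [1/4, 1): exp(-2*sqrt(t))
on [1, 9/4): sqrt(t) + 1
on [9/4, 4): sqrt(t) + 3
on [4, oo): exp(-sqrt(t))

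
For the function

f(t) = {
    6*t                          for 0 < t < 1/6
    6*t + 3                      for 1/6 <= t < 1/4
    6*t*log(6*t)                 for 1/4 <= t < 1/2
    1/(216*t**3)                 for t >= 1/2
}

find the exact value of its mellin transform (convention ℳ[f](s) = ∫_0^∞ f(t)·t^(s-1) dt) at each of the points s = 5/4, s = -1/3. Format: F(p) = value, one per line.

F(5/4) = -6**(3/4)/15 - 2**(3/4)/7 + log(2**(sqrt(2)/12)*3**(-sqrt(2)/12 + 2**(3/4)/3)) + 227*sqrt(2)/540
F(-1/3) = -1213*2**(1/3)/180 - 27*2**(2/3)/8 + log(2**(9*2**(2/3)/4)*3**(9*2**(1/3)*(2 - 2**(1/3))/4)) + 9*6**(1/3)

peel off the common scale on t: 2*t on [0, 1/2); 2*t + 3 on [1/2, 3/4); 2*t*log(2*t) on [3/4, 3/2); …
undo the common scale on t: t on [0, 1); t + 3 on [1, 3/2); t*log(t) on [3/2, 3); …
the 4 pieces separated at 1/6, 1/4, 1/2 each add one integral
piece [0, 1/6): integrate 6*t against the kernel
on [1/6, 1/4) integrate f = (6*t + 3) against the kernel
piece [1/4, 1/2): integrate 6*t*log(6*t) against the kernel
on [1/2, ∞): add ∫ 1/(216*t**3)·t^(s-1) dt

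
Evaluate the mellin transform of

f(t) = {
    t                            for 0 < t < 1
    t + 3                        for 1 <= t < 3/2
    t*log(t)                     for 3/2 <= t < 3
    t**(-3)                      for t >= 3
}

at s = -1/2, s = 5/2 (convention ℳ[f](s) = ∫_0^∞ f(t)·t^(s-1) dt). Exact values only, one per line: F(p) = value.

F(-1/2) = -2266*sqrt(3)/567 + sqrt(6) + log(2**(sqrt(6))*3**(-sqrt(6) + 2*sqrt(3))) + 6
F(5/2) = -226*sqrt(3)/147 - 27*sqrt(6)*log(3)/56 - 6/5 + 27*sqrt(6)*log(2)/56 + 3861*sqrt(6)/1960 + 54*sqrt(3)*log(3)/7

slice at 1, 3/2, 3, transform all 4 pieces, and sum them
over [0, 1), the kernel integral of t enters the sum
between 1 and 3/2 the integrand is (t + 3)·t^(s-1)
segment [3/2, 3) carries t*log(t); integrate it
segment 3 to ∞ holds t**(-3); add its integral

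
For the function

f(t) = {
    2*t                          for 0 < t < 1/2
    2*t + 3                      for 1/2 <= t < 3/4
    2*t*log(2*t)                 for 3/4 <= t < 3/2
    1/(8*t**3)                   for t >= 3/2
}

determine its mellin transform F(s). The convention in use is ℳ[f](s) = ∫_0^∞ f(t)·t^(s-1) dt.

(-162*2**s*s*(s - 3)*(s**2 + 2*s + 1) - 162*2**s*(s - 3)*(s**2 + 2*s + 1) - 81*3**s*s**2*(s - 3)*(s + 1)*log(3) + 81*3**s*s**2*(s - 3)*(s + 1)*log(2) - 81*3**s*s*(s - 3)*(s + 1)*log(3) + 81*3**s*s*(s - 3)*(s + 1)*log(2) + 81*3**s*s*(s - 3)*(s + 1) + 243*3**s*s*(s - 3)*(s**2 + 2*s + 1) + 162*3**s*(s - 3)*(s**2 + 2*s + 1) + 162*6**s*s**2*(s - 3)*(s + 1)*log(3) - 162*6**s*s*(s - 3)*(s + 1) + 162*6**s*s*(s - 3)*(s + 1)*log(3) - 2*6**s*s*(s + 1)*(s**2 + 2*s + 1))/(54*2**(2*s)*s*(s - 3)*(s + 1)*(s**2 + 2*s + 1))
  -1 < Re(s) < 3

reversing the common scale on t: t on [0, 1); t + 3 on [1, 3/2); t*log(t) on [3/2, 3); …
f breaks at 1/2, 3/4, 3/2 into 4 integrals to sum
on [0, 1/2): add ∫ 2*t·t^(s-1) dt
segment 1/2 to 3/4 holds (2*t + 3); add its integral
between 3/4 and 3/2 the integrand is 2*t*log(2*t)·t^(s-1)
[3/2, ∞) adds the kernel integral of 1/(8*t**3)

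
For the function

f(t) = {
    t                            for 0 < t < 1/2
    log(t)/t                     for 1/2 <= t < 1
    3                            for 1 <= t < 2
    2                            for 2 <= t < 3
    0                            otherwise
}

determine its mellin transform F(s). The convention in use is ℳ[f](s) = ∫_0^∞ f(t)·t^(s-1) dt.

(2*2**(2*s)*(s + 1)*(s**2 - 2*s + 1) - 2*2**s*s*(s + 1) - 6*2**s*(s + 1)*(s**2 - 2*s + 1) + 4*6**s*(s + 1)*(s**2 - 2*s + 1) + 4*s**2*(s + 1)*log(2) - 4*s*(s + 1)*log(2) + 4*s*(s + 1) + s*(s**2 - 2*s + 1))/(2*2**s*s*(s + 1)*(s**2 - 2*s + 1))
  Re(s) > -1

integrate the 4 segments split at 1/2, 1, 2, then add the results
on [0, 1/2): add ∫ t·t^(s-1) dt
∫ log(t)/t·t^(s-1) over [1/2, 1)
on [1, 2): add ∫ 3·t^(s-1) dt
piece [2, 3): integrate 2 against the kernel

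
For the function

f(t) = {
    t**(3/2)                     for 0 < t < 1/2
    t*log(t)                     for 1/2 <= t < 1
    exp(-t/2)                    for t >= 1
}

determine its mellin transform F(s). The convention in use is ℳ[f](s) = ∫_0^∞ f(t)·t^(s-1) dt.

split f at 1/2, 1: ℳ[f](s) collects 3 kernel integrals
piece [0, 1/2): integrate t**(3/2) against the kernel
∫ over [1/2, 1) of t*log(t)·t^(s-1) joins the sum
segment [1, ∞) carries exp(-t/2); integrate it

(2*2**(2*s)*(2*s + 3)*(s**2 + 2*s + 1)*uppergamma(s, 1/2) - 2*2**s*(2*s + 3) + s*(2*s + 3)*log(2) + 2*s + (2*s + 3)*log(2) + sqrt(2)*(s**2 + 2*s + 1) + 3)/(2*2**s*(2*s + 3)*(s**2 + 2*s + 1))
  Re(s) > -3/2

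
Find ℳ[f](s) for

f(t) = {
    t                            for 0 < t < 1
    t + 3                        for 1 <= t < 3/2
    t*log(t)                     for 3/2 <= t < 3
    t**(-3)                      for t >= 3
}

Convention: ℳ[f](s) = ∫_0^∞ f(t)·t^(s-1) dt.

treat the 4 regions marked off by 1, 3/2, 3 separately and sum
∫ over [0, 1) of t·t^(s-1) joins the sum
between 1 and 3/2 the integrand is (t + 3)·t^(s-1)
segment [3/2, 3) carries t*log(t); integrate it
over [3, ∞), the kernel integral of t**(-3) enters the sum

(-162*2**s*s*(s - 3)*(s**2 + 2*s + 1) - 162*2**s*(s - 3)*(s**2 + 2*s + 1) - 81*3**s*s**2*(s - 3)*(s + 1)*log(3) + 81*3**s*s**2*(s - 3)*(s + 1)*log(2) - 81*3**s*s*(s - 3)*(s + 1)*log(3) + 81*3**s*s*(s - 3)*(s + 1)*log(2) + 81*3**s*s*(s - 3)*(s + 1) + 243*3**s*s*(s - 3)*(s**2 + 2*s + 1) + 162*3**s*(s - 3)*(s**2 + 2*s + 1) + 162*6**s*s**2*(s - 3)*(s + 1)*log(3) - 162*6**s*s*(s - 3)*(s + 1) + 162*6**s*s*(s - 3)*(s + 1)*log(3) - 2*6**s*s*(s + 1)*(s**2 + 2*s + 1))/(54*2**s*s*(s - 3)*(s + 1)*(s**2 + 2*s + 1))
  -1 < Re(s) < 3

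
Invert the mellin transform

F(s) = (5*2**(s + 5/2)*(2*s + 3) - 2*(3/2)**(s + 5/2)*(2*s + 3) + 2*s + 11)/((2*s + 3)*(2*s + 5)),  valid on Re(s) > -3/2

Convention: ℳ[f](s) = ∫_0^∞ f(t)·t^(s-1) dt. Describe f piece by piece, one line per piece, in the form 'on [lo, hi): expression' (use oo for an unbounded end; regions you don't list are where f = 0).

integrate the 3 segments split at 1, 3/2, then add the results
segment 0 to 1 holds 2*t**(3/2); add its integral
between 1 and 3/2 the integrand is 3*t**(5/2)/2·t^(s-1)
∫ 5*t**(5/2)/2·t^(s-1) over [3/2, 2)

on [0, 1): 2*t**(3/2)
on [1, 3/2): 3*t**(5/2)/2
on [3/2, 2): 5*t**(5/2)/2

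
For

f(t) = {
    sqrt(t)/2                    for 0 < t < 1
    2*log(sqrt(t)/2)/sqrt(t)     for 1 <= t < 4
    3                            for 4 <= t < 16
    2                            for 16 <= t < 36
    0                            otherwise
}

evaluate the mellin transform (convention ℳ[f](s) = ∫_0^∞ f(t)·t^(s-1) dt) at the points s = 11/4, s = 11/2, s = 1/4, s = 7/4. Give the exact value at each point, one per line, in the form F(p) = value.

back out the power substitution: t/2 on [0, 1); 2*log(t/2)/t on [1, 2); 3 on [2, 4); …
the common scale on t comes off first: t on [0, 1/2); log(t)/t on [1/2, 1); 3 on [1, 2); …
f breaks at 1, 4, 16 into 4 integrals to sum
between 0 and 1 the integrand is sqrt(t)/2·t^(s-1)
[1, 4) adds the kernel integral of 2*log(sqrt(t)/2)/sqrt(t)
between 4 and 16 the integrand is 3·t^(s-1)
for t in [16, 36): the term is ∫ 2·t^(s-1)

F(11/4) = -33920*sqrt(2)/891 + 8*log(2)/9 + 8630246/11583 + 62208*sqrt(6)/11
F(11/2) = 2*log(2)/5 + 437869228439/3300
F(1/4) = -20*sqrt(2) - 8*log(2) + 8*sqrt(6) + 74/3
F(7/4) = -2848*sqrt(2)/175 + 8*log(2)/5 + 116558/1575 + 1728*sqrt(6)/7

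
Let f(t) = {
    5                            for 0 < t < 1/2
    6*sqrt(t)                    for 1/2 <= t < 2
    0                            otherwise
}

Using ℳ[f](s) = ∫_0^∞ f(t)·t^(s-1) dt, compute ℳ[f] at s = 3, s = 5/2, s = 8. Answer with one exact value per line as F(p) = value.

f breaks at 1/2 into 2 integrals to sum
on [0, 1/2) integrate f = 5 against the kernel
∫ 6*sqrt(t)·t^(s-1) over [1/2, 2)

F(3) = 5/24 + 381*sqrt(2)/28
F(5/2) = sqrt(2)/4 + 63/4
F(8) = 5/2048 + 393213*sqrt(2)/2176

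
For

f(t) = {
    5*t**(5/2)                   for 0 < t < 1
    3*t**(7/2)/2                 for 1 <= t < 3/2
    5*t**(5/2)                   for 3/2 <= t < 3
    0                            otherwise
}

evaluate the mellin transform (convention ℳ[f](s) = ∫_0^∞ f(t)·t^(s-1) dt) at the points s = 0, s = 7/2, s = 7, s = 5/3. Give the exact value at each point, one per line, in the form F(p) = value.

F(0) = -171*sqrt(6)/112 + 11/7 + 18*sqrt(3)
F(7/2) = 3237901/5376
F(7) = -1633689*sqrt(6)/272384 + 51/133 + 196830*sqrt(3)/19
F(5/3) = -19197*2**(5/6)*3**(1/6)/9920 + 141/155 + 486*3**(1/6)/5

integrate the 3 segments split at 1, 3/2, then add the results
piece [0, 1): integrate 5*t**(5/2) against the kernel
[1, 3/2) adds the kernel integral of 3*t**(7/2)/2
∫ 5*t**(5/2)·t^(s-1) over [3/2, 3)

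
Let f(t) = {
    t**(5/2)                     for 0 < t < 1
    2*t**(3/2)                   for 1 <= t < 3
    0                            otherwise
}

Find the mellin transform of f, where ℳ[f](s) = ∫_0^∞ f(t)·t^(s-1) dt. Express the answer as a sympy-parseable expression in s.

invert the shared t-power to get t**(7/2) on [0, 1); 2*t**(5/2) on [1, 3)
undo the shared t-power: t**(3/2) on [0, 1); 2*sqrt(t) on [1, 3)
treat the 2 regions marked off by 1 separately and sum
on [0, 1): add ∫ t**(5/2)·t^(s-1) dt
[1, 3) adds the kernel integral of 2*t**(3/2)

2*(2*3**(s + 3/2)*(2*s + 5) - 2*s - 7)/((2*s + 3)*(2*s + 5))
  Re(s) > -5/2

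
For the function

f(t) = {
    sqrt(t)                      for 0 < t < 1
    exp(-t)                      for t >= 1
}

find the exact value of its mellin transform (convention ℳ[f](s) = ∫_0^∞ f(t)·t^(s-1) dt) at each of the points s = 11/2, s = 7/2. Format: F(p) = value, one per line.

along the cuts 1, ℳ[f](s) splits into 2 integrals
∫ sqrt(t)·t^(s-1) over [0, 1)
on [1, ∞): add ∫ exp(-t)·t^(s-1) dt

F(11/2) = (E*(16 + 2835*sqrt(pi)*erfc(1)) + 11490)*exp(-1)/96
F(7/2) = (E*(2 + 15*sqrt(pi)*erfc(1)) + 58)*exp(-1)/8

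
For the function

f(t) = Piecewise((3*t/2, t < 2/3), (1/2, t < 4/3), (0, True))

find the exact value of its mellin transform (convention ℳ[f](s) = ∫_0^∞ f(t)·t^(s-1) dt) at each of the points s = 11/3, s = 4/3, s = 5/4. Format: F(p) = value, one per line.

reversing the common scale on t: t on [0, 1); 1/2 on [1, 2)
treat the 2 regions marked off by 2/3 separately and sum
segment 0 to 2/3 holds 3*t/2; add its integral
on [2/3, 4/3): add ∫ 1/2·t^(s-1) dt

F(11/3) = 16*12**(1/3)/2079 + 64*6**(1/3)/297
F(4/3) = 18**(1/3)/84 + 6**(2/3)/6
F(5/4) = 4*3**(3/4)*(2**(1/4) + 18*sqrt(2))/405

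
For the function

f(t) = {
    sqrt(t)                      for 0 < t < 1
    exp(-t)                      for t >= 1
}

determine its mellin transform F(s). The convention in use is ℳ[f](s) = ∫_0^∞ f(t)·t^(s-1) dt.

((2*s + 1)*uppergamma(s, 1) + 2)/(2*s + 1)
  Re(s) > -1/2

along the cuts 1, ℳ[f](s) splits into 2 integrals
∫ over [0, 1) of sqrt(t)·t^(s-1) joins the sum
segment 1 to ∞ holds exp(-t); add its integral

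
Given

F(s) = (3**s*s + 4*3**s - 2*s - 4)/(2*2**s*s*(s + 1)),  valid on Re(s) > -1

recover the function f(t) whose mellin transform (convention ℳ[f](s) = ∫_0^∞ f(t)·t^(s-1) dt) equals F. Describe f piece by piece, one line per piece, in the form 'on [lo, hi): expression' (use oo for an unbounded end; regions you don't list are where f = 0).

on [0, 1/2): t
on [1/2, 3/2): 2 - t

cuts at 1/2: linearity sums the 2 kernel integrals
between 0 and 1/2 the integrand is t·t^(s-1)
segment [1/2, 3/2) carries (2 - t); integrate it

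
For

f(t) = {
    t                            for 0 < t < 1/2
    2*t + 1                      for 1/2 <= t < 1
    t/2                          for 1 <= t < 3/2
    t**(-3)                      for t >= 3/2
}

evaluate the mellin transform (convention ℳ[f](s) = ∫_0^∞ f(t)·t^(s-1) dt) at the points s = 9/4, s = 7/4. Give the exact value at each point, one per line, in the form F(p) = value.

decompose at 1/2, 1, 3/2; ℳ[f](s) sums the 4 pieces' integrals
over [0, 1/2), the kernel integral of t enters the sum
the [1/2, 1) slice contributes ∫ (2*t + 1)·t^(s-1) dt
segment 1 to 3/2 holds t/2; add its integral
[3/2, ∞) adds the kernel integral of t**(-3)

F(9/4) = 2**(3/4)*(-70 + 424*2**(1/4) + 659*3**(1/4))/936
F(7/4) = 2**(1/4)*(-2610 + 5299*3**(3/4) + 7740*2**(3/4))/13860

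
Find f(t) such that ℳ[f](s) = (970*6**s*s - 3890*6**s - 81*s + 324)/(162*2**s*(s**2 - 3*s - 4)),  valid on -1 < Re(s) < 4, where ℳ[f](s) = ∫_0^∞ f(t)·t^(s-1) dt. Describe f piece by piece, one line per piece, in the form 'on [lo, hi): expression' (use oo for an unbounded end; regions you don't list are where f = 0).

on [0, 1/2): t
on [1/2, 3): 2*t
on [3, oo): t**(-4)

linearity at 1/2, 3 turns ℳ[f](s) into 3 summed integrals
[0, 1/2) adds the kernel integral of t
piece [1/2, 3): integrate 2*t against the kernel
for t in [3, ∞): the term is ∫ t**(-4)·t^(s-1)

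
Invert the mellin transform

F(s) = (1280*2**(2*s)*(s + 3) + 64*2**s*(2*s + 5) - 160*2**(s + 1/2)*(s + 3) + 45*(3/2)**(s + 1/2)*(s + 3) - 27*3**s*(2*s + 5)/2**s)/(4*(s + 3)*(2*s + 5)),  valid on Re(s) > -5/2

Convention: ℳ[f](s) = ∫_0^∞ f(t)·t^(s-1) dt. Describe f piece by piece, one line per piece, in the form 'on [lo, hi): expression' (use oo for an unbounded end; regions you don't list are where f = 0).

slice at 3/2, 2, transform all 3 pieces, and sum them
on [0, 3/2) integrate f = 5*t**(5/2)/2 against the kernel
over [3/2, 2), the kernel integral of 2*t**3 enters the sum
segment 2 to 4 holds 5*t**(5/2); add its integral

on [0, 3/2): 5*t**(5/2)/2
on [3/2, 2): 2*t**3
on [2, 4): 5*t**(5/2)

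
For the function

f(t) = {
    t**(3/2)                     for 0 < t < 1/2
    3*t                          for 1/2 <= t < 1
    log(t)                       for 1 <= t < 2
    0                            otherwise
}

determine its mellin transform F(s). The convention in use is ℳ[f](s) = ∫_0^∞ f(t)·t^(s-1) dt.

(-2*2**(2*s)*(s + 1)*(2*s + 3) + 6*2**s*s**2*(2*s + 3) + 2*2**s*(s + 1)*(2*s + 3) + 4**s*s*(s + 1)*(2*s + 3)*log(4) + sqrt(2)*s**2*(s + 1) - 3*s**2*(2*s + 3))/(2*2**s*s**2*(s + 1)*(2*s + 3))
  Re(s) > -3/2

linearity at 1/2, 1 turns ℳ[f](s) into 3 summed integrals
over [0, 1/2), the kernel integral of t**(3/2) enters the sum
∫ over [1/2, 1) of 3*t·t^(s-1) joins the sum
[1, 2) adds the kernel integral of log(t)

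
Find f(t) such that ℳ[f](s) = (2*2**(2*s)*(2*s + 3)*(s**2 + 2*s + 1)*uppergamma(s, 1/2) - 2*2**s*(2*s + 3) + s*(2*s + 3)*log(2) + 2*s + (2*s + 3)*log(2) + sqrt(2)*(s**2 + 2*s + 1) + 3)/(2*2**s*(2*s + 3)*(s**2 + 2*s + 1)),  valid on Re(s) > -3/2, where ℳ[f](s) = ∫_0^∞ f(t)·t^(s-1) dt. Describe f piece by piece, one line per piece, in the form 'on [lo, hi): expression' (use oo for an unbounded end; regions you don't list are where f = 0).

the 3 pieces separated at 1/2, 1 each add one integral
∫ over [0, 1/2) of t**(3/2)·t^(s-1) joins the sum
∫ t*log(t)·t^(s-1) over [1/2, 1)
segment 1 to ∞ holds exp(-t/2); add its integral

on [0, 1/2): t**(3/2)
on [1/2, 1): t*log(t)
on [1, oo): exp(-t/2)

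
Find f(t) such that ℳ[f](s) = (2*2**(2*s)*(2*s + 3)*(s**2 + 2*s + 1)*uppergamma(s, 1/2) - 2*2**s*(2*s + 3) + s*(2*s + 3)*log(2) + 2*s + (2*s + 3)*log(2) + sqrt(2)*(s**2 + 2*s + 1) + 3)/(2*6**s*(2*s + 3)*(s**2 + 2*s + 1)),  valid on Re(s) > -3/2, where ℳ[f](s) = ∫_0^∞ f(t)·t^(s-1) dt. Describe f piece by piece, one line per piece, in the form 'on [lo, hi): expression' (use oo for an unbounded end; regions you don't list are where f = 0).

invert the common scale on t to get t**(3/2) on [0, 1/2); t*log(t) on [1/2, 1); exp(-t/2) on [1, ∞)
slice at 1/6, 1/3, transform all 3 pieces, and sum them
the [0, 1/6) slice contributes ∫ 3*sqrt(3)*t**(3/2)·t^(s-1) dt
over [1/6, 1/3), the kernel integral of 3*t*log(3*t) enters the sum
segment [1/3, ∞) carries exp(-3*t/2); integrate it

on [0, 1/6): 3*sqrt(3)*t**(3/2)
on [1/6, 1/3): 3*t*log(3*t)
on [1/3, oo): exp(-3*t/2)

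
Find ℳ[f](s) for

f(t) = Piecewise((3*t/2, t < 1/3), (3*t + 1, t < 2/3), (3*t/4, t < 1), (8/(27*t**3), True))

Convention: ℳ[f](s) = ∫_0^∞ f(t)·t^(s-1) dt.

undo the common scale on t: t on [0, 1/2); 2*t + 1 on [1/2, 1); t/2 on [1, 3/2); …
linearity at 1/3, 2/3, 1 turns ℳ[f](s) into 4 summed integrals
on [0, 1/3): add ∫ 3*t/2·t^(s-1) dt
for t in [1/3, 2/3): the term is ∫ (3*t + 1)·t^(s-1)
between 2/3 and 1 the integrand is 3*t/4·t^(s-1)
for t in [1, ∞): the term is ∫ 8/(27*t**3)·t^(s-1)

(270*2**s*s**2 - 702*2**s*s - 324*2**s + 49*3**s*s**2 - 275*3**s*s - 162*s**2 + 378*s + 324)/(108*3**s*s*(s**2 - 2*s - 3))
  -1 < Re(s) < 3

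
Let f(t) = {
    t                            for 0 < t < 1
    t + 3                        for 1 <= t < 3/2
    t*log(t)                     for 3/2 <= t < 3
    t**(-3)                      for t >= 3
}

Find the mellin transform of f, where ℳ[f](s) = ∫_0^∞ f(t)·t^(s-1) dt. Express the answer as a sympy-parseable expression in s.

f breaks at 1, 3/2, 3 into 4 integrals to sum
segment 0 to 1 holds t; add its integral
the [1, 3/2) slice contributes ∫ (t + 3)·t^(s-1) dt
the [3/2, 3) slice contributes ∫ t*log(t)·t^(s-1) dt
between 3 and ∞ the integrand is t**(-3)·t^(s-1)

(-162*2**s*s*(s - 3)*(s**2 + 2*s + 1) - 162*2**s*(s - 3)*(s**2 + 2*s + 1) - 81*3**s*s**2*(s - 3)*(s + 1)*log(3) + 81*3**s*s**2*(s - 3)*(s + 1)*log(2) - 81*3**s*s*(s - 3)*(s + 1)*log(3) + 81*3**s*s*(s - 3)*(s + 1)*log(2) + 81*3**s*s*(s - 3)*(s + 1) + 243*3**s*s*(s - 3)*(s**2 + 2*s + 1) + 162*3**s*(s - 3)*(s**2 + 2*s + 1) + 162*6**s*s**2*(s - 3)*(s + 1)*log(3) - 162*6**s*s*(s - 3)*(s + 1) + 162*6**s*s*(s - 3)*(s + 1)*log(3) - 2*6**s*s*(s + 1)*(s**2 + 2*s + 1))/(54*2**s*s*(s - 3)*(s + 1)*(s**2 + 2*s + 1))
  -1 < Re(s) < 3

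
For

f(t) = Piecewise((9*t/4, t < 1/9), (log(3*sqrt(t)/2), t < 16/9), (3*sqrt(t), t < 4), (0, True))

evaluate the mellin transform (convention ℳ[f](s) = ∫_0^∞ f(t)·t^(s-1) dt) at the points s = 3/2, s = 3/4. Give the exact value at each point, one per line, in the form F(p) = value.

strip the power substitution: 9*t**2/4 on [0, 1/3); log(3*t/2) on [1/3, 4/3); 3*t on [4/3, 2)
remove the common scale on t first: 9*t**2 on [0, 1/6); log(3*t) on [1/6, 2/3); 6*t on [2/3, 1)
remove the common scale on t first: t**2 on [0, 1/2); log(t) on [1/2, 2); 2*t on [2, 3)
summing 3 kernel integrals split by 1/9, 16/9 yields ℳ[f](s)
∫ 9*t/4·t^(s-1) over [0, 1/9)
on [1/9, 16/9) integrate f = log(3*sqrt(t)/2) against the kernel
over [16/9, 4), the kernel integral of 3*sqrt(t) enters the sum

F(3/2) = 130*log(2)/81 + 1687/90
F(3/4) = sqrt(3)*(-9979 + 3780*log(2) + 9072*sqrt(6))/2835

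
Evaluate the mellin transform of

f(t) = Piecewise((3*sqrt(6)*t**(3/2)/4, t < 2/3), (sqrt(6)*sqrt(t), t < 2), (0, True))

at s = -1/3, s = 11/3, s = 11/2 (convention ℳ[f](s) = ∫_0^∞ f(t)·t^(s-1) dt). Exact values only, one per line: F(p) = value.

F(-1/3) = 2**(2/3)*3**(1/3)*(-39/7 + 6*3**(1/6))
F(11/3) = 16*2**(2/3)*3**(1/3)*(-37 + 5022*3**(1/6))/20925
F(11/2) = 163168*sqrt(6)/15309

strip the common scale on t: t**(3/2) on [0, 1); 2*sqrt(t) on [1, 3)
decompose at 2/3; ℳ[f](s) sums the 2 pieces' integrals
∫ over [0, 2/3) of 3*sqrt(6)*t**(3/2)/4·t^(s-1) joins the sum
segment 2/3 to 2 holds sqrt(6)*sqrt(t); add its integral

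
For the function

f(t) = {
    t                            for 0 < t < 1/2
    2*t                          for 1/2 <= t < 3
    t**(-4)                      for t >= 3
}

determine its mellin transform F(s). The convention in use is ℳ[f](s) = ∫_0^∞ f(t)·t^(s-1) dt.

decompose at 1/2, 3; ℳ[f](s) sums the 3 pieces' integrals
between 0 and 1/2 the integrand is t·t^(s-1)
for t in [1/2, 3): the term is ∫ 2*t·t^(s-1)
over [3, ∞), the kernel integral of t**(-4) enters the sum

(970*6**s*s - 3890*6**s - 81*s + 324)/(162*2**s*(s**2 - 3*s - 4))
  -1 < Re(s) < 4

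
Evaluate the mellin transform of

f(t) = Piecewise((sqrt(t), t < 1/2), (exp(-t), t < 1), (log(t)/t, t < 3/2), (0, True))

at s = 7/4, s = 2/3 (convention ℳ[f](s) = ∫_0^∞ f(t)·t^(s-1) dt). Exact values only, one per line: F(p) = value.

treat the 3 regions marked off by 1/2, 1 separately and sum
on [0, 1/2): add ∫ sqrt(t)·t^(s-1) dt
∫ over [1/2, 1) of exp(-t)·t^(s-1) joins the sum
piece [1, 3/2): integrate log(t)/t against the kernel

F(7/4) = -8*2**(1/4)*3**(3/4)/9 - uppergamma(7/4, 1) + 2**(3/4)/18 + log(3**(2*2**(1/4)*3**(3/4)/3)/2**(2*2**(1/4)*3**(3/4)/3)) + uppergamma(7/4, 1/2) + 16/9
F(2/3) = -3*2**(1/3)*3**(2/3) + log(2**(2**(1/3)*3**(2/3))/3**(2**(1/3)*3**(2/3))) - uppergamma(2/3, 1) + 3*2**(5/6)/14 + uppergamma(2/3, 1/2) + 9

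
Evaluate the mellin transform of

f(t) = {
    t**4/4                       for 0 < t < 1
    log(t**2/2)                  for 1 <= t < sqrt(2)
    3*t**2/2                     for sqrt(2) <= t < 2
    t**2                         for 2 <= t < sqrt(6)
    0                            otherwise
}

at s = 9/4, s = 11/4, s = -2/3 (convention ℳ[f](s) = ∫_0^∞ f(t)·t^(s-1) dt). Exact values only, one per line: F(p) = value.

invert the power substitution to get t**2/4 on [0, 1); log(t/2) on [1, 2); 3*t/2 on [2, 4); …
peel off the common scale on t: t**2 on [0, 1/2); log(t) on [1/2, 1); 3*t on [1, 2); …
the shared t-power comes off first: t on [0, 1/2); log(t)/t on [1/2, 1); 3 on [1, 2); …
breakpoints 1, sqrt(2), 2: one integral from each of the 4 segments
on [0, 1) integrate f = t**4/4 against the kernel
segment [1, sqrt(2)) carries log(t**2/2); integrate it
segment [sqrt(2), 2) carries 3*t**2/2; integrate it
piece [2, sqrt(6)): integrate t**2 against the kernel

F(9/4) = -3032*2**(1/8)/1377 + 4*log(2)/9 + 881/2025 + 32*2**(1/4)/17 + 144*6**(1/8)/17
F(11/4) = -4120*2**(3/8)/2299 + 4*log(2)/11 + 985/3267 + 32*2**(3/4)/19 + 144*6**(3/8)/19
F(-2/3) = -27*2**(2/3)/8 - 3*log(2)/2 + 3*2**(1/3)/4 + 3*6**(2/3)/4 + 183/40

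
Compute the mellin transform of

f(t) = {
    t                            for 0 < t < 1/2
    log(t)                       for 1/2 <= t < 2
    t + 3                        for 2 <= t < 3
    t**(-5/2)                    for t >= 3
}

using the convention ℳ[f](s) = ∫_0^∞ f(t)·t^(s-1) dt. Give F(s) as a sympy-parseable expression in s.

(-270*2**(2*s)*s**2*(2*s - 5) + 54*2**(2*s)*s*(s + 1)*(2*s - 5)*log(2) - 162*2**(2*s)*s*(2*s - 5) - 54*2**(2*s)*(s + 1)*(2*s - 5) - 4*sqrt(3)*6**s*s**2*(s + 1) + 324*6**s*s**2*(2*s - 5) + 162*6**s*s*(2*s - 5) + 27*s**2*(2*s - 5) + 54*s*(s + 1)*(2*s - 5)*log(2) + (2*s - 5)*(54*s + 54))/(54*2**s*s**2*(s + 1)*(2*s - 5))
  -1 < Re(s) < 5/2

cuts at 1/2, 2, 3: linearity sums the 4 kernel integrals
on [0, 1/2) integrate f = t against the kernel
piece [1/2, 2): integrate log(t) against the kernel
between 2 and 3 the integrand is (t + 3)·t^(s-1)
between 3 and ∞ the integrand is t**(-5/2)·t^(s-1)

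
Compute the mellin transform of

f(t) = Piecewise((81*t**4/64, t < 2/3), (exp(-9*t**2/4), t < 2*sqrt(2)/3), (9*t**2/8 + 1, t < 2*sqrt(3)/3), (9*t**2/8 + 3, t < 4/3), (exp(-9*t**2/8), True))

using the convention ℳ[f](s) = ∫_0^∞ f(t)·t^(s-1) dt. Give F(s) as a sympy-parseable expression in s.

invert the common scale on t to get t**4/4 on [0, 1); exp(-t**2) on [1, sqrt(2)); t**2/2 + 1 on [sqrt(2), sqrt(3)); …
invert the power substitution to get t**2/4 on [0, 1); exp(-t) on [1, 2); t/2 + 1 on [2, 3); …
invert the common scale on t to get t**2 on [0, 1/2); exp(-2*t) on [1/2, 1); t + 1 on [1, 3/2); …
f breaks at 2/3, 2*sqrt(2)/3, 2*sqrt(3)/3, 4/3 into 5 integrals to sum
over [0, 2/3), the kernel integral of 81*t**4/64 enters the sum
on [2/3, 2*sqrt(2)/3): add ∫ exp(-9*t**2/4)·t^(s-1) dt
piece [2*sqrt(2)/3, 2*sqrt(3)/3): integrate (9*t**2/8 + 1) against the kernel
∫ (9*t**2/8 + 3)·t^(s-1) over [2*sqrt(3)/3, 4/3)
on [4/3, ∞) integrate f = exp(-9*t**2/8) against the kernel

2**s*(2*2**(s/2)*s*(s + 2)*(s + 4)*uppergamma(s/2, 2) - 8*2**(s/2)*s*(s + 4) - 8*2**(s/2)*(s + 4) + 20*2**s*s*(s + 4) + 24*2**s*(s + 4) - 8*3**(s/2)*s*(s + 4) - 16*3**(s/2)*(s + 4) + 2*s*(s + 2)*(s + 4)*uppergamma(s/2, 1) - 2*s*(s + 2)*(s + 4)*uppergamma(s/2, 2) + s*(s + 2))/(4*3**s*s*(s + 2)*(s + 4))
  Re(s) > -4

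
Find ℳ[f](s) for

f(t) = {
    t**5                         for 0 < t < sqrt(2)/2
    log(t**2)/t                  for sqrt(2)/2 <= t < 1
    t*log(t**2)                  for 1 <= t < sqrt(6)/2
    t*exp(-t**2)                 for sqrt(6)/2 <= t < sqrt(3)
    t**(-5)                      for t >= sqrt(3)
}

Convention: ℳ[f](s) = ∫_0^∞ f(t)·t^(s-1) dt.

2**(-s/2 - 1/2)*(27*2**(s/2 + 1/2)*(-s + (s + 1)**2/4)*(s/2 - 5/2)*(s/2 + 5/2)*(s + 1)**2*uppergamma(s/2 + 1/2, 3/2) - 27*2**(s/2 + 1/2)*(-s + (s + 1)**2/4)*(s/2 - 5/2)*(s/2 + 5/2)*(s + 1)**2*uppergamma(s/2 + 1/2, 3) + 108*2**(s/2 + 1/2)*(-s + (s + 1)**2/4)*(s/2 - 5/2)*(s/2 + 5/2) - 27*2**(s/2 + 1/2)*(s/2 - 5/2)*(s/2 + 5/2)*(s + 1)**2 - 54*3**(s/2 + 1/2)*(-s + (s + 1)**2/4)*(s/2 - 5/2)*(s/2 + 5/2)*(s + 1)*log(2) + 54*3**(s/2 + 1/2)*(-s + (s + 1)**2/4)*(s/2 - 5/2)*(s/2 + 5/2)*(s + 1)*log(3) - 108*3**(s/2 + 1/2)*(-s + (s + 1)**2/4)*(s/2 - 5/2)*(s/2 + 5/2) - 6**(s/2 + 1/2)*(-s + (s + 1)**2/4)*(s/2 + 5/2)*(s + 1)**2 + 27*(-s + (s + 1)**2/4)*(s/2 - 5/2)*(s + 1)**2/4 + 27*(s/2 - 5/2)*(s/2 + 5/2)*(s + 1)**3*log(2) - 54*(s/2 - 5/2)*(s/2 + 5/2)*(s + 1)**2*log(2) + 54*(s/2 - 5/2)*(s/2 + 5/2)*(s + 1)**2)/(54*(-s + (s + 1)**2/4)*(s/2 - 5/2)*(s/2 + 5/2)*(s + 1)**2)
  -5 < Re(s) < 5

back out the shared t-power: t**4 on [0, sqrt(2)/2); log(t**2)/t**2 on [sqrt(2)/2, 1); log(t**2) on [1, sqrt(6)/2); …
back out the power substitution: t**2 on [0, 1/2); log(t)/t on [1/2, 1); log(t) on [1, 3/2); …
linearity at sqrt(2)/2, 1, sqrt(6)/2, sqrt(3) turns ℳ[f](s) into 5 summed integrals
segment [0, sqrt(2)/2) carries t**5; integrate it
for t in [sqrt(2)/2, 1): the term is ∫ log(t**2)/t·t^(s-1)
over [1, sqrt(6)/2), the kernel integral of t*log(t**2) enters the sum
the [sqrt(6)/2, sqrt(3)) slice contributes ∫ t*exp(-t**2)·t^(s-1) dt
between sqrt(3) and ∞ the integrand is t**(-5)·t^(s-1)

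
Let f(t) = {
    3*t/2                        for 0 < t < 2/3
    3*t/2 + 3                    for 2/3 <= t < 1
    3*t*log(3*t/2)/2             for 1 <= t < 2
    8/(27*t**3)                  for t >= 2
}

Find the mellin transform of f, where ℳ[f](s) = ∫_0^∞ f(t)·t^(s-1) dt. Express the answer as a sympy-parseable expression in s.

(-162*2**s*s*(s - 3)*(s**2 + 2*s + 1) - 162*2**s*(s - 3)*(s**2 + 2*s + 1) - 81*3**s*s**2*(s - 3)*(s + 1)*log(3) + 81*3**s*s**2*(s - 3)*(s + 1)*log(2) - 81*3**s*s*(s - 3)*(s + 1)*log(3) + 81*3**s*s*(s - 3)*(s + 1)*log(2) + 81*3**s*s*(s - 3)*(s + 1) + 243*3**s*s*(s - 3)*(s**2 + 2*s + 1) + 162*3**s*(s - 3)*(s**2 + 2*s + 1) + 162*6**s*s**2*(s - 3)*(s + 1)*log(3) - 162*6**s*s*(s - 3)*(s + 1) + 162*6**s*s*(s - 3)*(s + 1)*log(3) - 2*6**s*s*(s + 1)*(s**2 + 2*s + 1))/(54*3**s*s*(s - 3)*(s + 1)*(s**2 + 2*s + 1))
  -1 < Re(s) < 3

remove the common scale on t first: t on [0, 1); t + 3 on [1, 3/2); t*log(t) on [3/2, 3); …
the 4 pieces separated at 2/3, 1, 2 each add one integral
on [0, 2/3): add ∫ 3*t/2·t^(s-1) dt
[2/3, 1) adds the kernel integral of (3*t/2 + 3)
the [1, 2) slice contributes ∫ 3*t*log(3*t/2)/2·t^(s-1) dt
between 2 and ∞ the integrand is 8/(27*t**3)·t^(s-1)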